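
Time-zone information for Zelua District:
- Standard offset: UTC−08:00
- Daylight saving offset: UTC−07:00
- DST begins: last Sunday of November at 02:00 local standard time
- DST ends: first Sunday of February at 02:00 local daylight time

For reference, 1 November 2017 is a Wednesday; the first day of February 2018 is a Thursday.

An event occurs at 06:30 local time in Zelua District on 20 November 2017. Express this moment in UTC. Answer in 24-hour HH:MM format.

1 November 2017 is a Wednesday, so Sundays fall on 5, 12, 19, 26; the last is November 26.
1 February 2018 is a Thursday, so the first Sunday is February 4.
20 November 2017 is outside the daylight-saving period (26 November 2017 – 4 February 2018), so Zelua District is on standard time, UTC−08:00.
06:30 local + 8h = 14:30 UTC.

14:30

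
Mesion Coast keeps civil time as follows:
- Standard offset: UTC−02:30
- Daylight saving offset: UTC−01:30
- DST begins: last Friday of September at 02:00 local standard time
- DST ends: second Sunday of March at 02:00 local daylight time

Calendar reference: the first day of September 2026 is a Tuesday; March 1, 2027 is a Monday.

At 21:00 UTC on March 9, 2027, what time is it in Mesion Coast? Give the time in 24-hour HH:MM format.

19:30

1 September 2026 is a Tuesday, so Fridays fall on 4, 11, 18, 25; the last is September 25.
1 March 2027 is a Monday, so the first Sunday is March 7 and the second is March 14.
At the standard offset (UTC−02:30), 21:00 UTC − 2h30m = 18:30 Mesion Coast standard time.
The standard-time date in Mesion Coast, March 9, 2027, lies within the daylight-saving period (25 September 2026 – 14 March 2027), so Mesion Coast is on daylight time, UTC−01:30.
21:00 UTC − 1h30m = 19:30 local.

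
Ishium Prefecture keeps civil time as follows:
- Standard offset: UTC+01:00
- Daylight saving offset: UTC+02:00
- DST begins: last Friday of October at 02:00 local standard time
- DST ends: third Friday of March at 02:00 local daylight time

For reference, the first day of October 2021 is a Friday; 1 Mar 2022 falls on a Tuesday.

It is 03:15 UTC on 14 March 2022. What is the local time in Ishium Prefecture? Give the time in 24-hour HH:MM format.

1 October 2021 is a Friday, so Fridays fall on 1, 8, 15, 22, 29; the last is October 29.
1 March 2022 is a Tuesday, so the first Friday is March 4 and the third is March 18.
At the standard offset (UTC+01:00), 03:15 UTC + 1h = 04:15 Ishium Prefecture standard time.
The standard-time date in Ishium Prefecture, 14 March 2022, falls between 29 October 2021 and 18 March 2022, so daylight saving is in effect and Ishium Prefecture is at UTC+02:00.
03:15 UTC + 2h = 05:15 local.

05:15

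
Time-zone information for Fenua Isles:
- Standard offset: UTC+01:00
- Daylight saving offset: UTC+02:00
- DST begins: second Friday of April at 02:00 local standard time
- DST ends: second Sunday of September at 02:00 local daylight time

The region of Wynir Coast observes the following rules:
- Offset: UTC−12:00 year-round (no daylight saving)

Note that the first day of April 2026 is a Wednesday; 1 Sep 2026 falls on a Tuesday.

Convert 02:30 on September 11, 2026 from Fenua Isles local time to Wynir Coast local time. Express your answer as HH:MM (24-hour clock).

1 April 2026 is a Wednesday, so the first Friday is April 3 and the second is April 10.
1 September 2026 is a Tuesday, so the first Sunday is September 6 and the second is September 13.
Daylight saving runs 10 April – 13 September; September 11, 2026 is inside that window, so Fenua Isles is at UTC+02:00.
02:30 Fenua Isles − 2h = 00:30 UTC.
Wynir Coast stays on UTC−12:00 all year.
00:30 UTC − 12h = 12:30 Wynir Coast (rolling into the previous day, 10 September 2026).

12:30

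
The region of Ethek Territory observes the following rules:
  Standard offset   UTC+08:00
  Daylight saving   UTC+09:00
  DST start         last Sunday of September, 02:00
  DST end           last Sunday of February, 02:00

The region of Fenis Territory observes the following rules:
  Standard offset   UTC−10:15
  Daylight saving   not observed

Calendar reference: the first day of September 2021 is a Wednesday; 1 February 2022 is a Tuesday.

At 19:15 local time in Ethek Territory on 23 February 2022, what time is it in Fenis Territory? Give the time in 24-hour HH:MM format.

00:00

1 September 2021 is a Wednesday, so Sundays fall on 5, 12, 19, 26; the last is September 26.
1 February 2022 is a Tuesday, so Sundays fall on 6, 13, 20, 27; the last is February 27.
23 February 2022 lies within the daylight-saving period (26 September 2021 – 27 February 2022), so Ethek Territory is on daylight time, UTC+09:00.
19:15 Ethek Territory − 9h = 10:15 UTC.
Fenis Territory stays on UTC−10:15 all year.
10:15 UTC − 10h15m = 00:00 Fenis Territory.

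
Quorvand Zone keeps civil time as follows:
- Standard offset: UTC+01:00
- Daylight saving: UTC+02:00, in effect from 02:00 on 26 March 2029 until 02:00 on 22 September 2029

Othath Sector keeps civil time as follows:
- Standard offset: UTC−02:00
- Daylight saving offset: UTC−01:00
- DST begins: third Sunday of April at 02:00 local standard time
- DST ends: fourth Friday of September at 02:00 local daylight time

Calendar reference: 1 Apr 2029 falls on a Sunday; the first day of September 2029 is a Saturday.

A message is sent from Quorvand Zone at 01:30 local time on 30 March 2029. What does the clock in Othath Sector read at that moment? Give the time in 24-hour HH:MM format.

30 March 2029 lies within the daylight-saving period (26 March – 22 September), so Quorvand Zone is on daylight time, UTC+02:00.
01:30 Quorvand Zone − 2h = 23:30 UTC (rolling into the previous day, 29 March 2029).
1 April 2029 is a Sunday, so the first Sunday is April 1 and the third is April 15.
1 September 2029 is a Saturday, so the first Friday is September 7 and the fourth is September 28.
At the standard offset (UTC−02:00), 23:30 UTC − 2h = 21:30 Othath Sector standard time.
The standard-time date in Othath Sector, 29 March 2029, does not fall between 15 April and 28 September, so daylight saving is not in effect and Othath Sector is at UTC−02:00.
23:30 UTC − 2h = 21:30 Othath Sector.

21:30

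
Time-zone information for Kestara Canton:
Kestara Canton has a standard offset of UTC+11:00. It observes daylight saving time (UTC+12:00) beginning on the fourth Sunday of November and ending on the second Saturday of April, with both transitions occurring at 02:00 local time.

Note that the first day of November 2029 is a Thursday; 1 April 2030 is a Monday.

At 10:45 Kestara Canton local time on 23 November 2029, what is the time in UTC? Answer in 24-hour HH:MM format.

1 November 2029 is a Thursday, so the first Sunday is November 4 and the fourth is November 25.
1 April 2030 is a Monday, so the first Saturday is April 6 and the second is April 13.
23 November 2029 does not fall between 25 November 2029 and 13 April 2030, so daylight saving is not in effect and Kestara Canton is at UTC+11:00.
10:45 local − 11h = 23:45 UTC (rolling into the previous day, 22 November 2029).

23:45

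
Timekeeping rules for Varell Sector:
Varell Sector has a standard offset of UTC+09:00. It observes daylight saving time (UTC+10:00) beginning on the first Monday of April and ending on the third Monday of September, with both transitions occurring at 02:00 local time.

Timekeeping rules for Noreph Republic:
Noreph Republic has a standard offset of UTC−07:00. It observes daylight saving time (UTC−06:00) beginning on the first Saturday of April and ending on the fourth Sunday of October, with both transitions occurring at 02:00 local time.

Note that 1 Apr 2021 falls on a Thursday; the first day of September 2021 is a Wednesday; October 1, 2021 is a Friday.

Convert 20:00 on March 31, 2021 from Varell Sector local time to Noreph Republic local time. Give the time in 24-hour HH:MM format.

04:00

1 April 2021 is a Thursday, so the first Monday is April 5.
1 September 2021 is a Wednesday, so the first Monday is September 6 and the third is September 20.
March 31, 2021 is outside the daylight-saving period (5 April – 20 September), so Varell Sector is on standard time, UTC+09:00.
20:00 Varell Sector − 9h = 11:00 UTC.
1 April 2021 is a Thursday, so the first Saturday is April 3.
1 October 2021 is a Friday, so the first Sunday is October 3 and the fourth is October 24.
At the standard offset (UTC−07:00), 11:00 UTC − 7h = 04:00 Noreph Republic standard time.
The standard-time date in Noreph Republic, March 31, 2021, is outside the daylight-saving period (3 April – 24 October), so Noreph Republic is on standard time, UTC−07:00.
11:00 UTC − 7h = 04:00 Noreph Republic.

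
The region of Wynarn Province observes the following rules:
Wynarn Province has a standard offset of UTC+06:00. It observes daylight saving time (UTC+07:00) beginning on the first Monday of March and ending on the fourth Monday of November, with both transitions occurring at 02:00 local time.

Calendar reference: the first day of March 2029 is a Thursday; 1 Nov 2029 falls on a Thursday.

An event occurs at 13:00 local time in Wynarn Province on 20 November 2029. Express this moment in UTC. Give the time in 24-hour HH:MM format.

06:00

1 March 2029 is a Thursday, so the first Monday is March 5.
1 November 2029 is a Thursday, so the first Monday is November 5 and the fourth is November 26.
20 November 2029 falls between 5 March and 26 November, so daylight saving is in effect and Wynarn Province is at UTC+07:00.
13:00 local − 7h = 06:00 UTC.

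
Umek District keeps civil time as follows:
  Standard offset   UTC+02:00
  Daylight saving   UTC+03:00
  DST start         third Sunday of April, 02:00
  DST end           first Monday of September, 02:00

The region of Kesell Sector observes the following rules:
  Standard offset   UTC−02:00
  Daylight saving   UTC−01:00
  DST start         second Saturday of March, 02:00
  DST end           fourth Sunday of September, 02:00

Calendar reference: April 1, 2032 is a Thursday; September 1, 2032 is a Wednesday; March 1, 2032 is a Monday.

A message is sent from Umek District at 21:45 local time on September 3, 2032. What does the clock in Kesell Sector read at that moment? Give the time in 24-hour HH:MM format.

1 April 2032 is a Thursday, so the first Sunday is April 4 and the third is April 18.
1 September 2032 is a Wednesday, so the first Monday is September 6.
Daylight saving runs 18 April – 6 September; September 3, 2032 is inside that window, so Umek District is at UTC+03:00.
21:45 Umek District − 3h = 18:45 UTC.
1 March 2032 is a Monday, so the first Saturday is March 6 and the second is March 13.
1 September 2032 is a Wednesday, so the first Sunday is September 5 and the fourth is September 26.
At the standard offset (UTC−02:00), 18:45 UTC − 2h = 16:45 Kesell Sector standard time.
The standard-time date in Kesell Sector, September 3, 2032, lies within the daylight-saving period (13 March – 26 September), so Kesell Sector is on daylight time, UTC−01:00.
18:45 UTC − 1h = 17:45 Kesell Sector.

17:45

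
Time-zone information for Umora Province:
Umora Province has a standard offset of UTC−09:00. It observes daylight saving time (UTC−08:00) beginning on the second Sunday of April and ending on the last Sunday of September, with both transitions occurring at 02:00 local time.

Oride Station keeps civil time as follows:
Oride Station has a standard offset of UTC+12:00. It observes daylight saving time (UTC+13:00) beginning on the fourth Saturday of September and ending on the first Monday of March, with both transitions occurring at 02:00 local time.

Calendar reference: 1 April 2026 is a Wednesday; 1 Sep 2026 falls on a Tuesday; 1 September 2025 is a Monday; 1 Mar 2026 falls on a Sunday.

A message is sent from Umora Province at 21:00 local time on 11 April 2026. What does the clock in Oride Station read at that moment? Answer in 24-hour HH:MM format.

1 April 2026 is a Wednesday, so the first Sunday is April 5 and the second is April 12.
1 September 2026 is a Tuesday, so Sundays fall on 6, 13, 20, 27; the last is September 27.
Daylight saving runs 12 April – 27 September; 11 April 2026 is outside that window, so Umora Province is on standard time at UTC−09:00.
21:00 Umora Province + 9h = 06:00 UTC (rolling into the next day, 12 April 2026).
1 September 2025 is a Monday, so the first Saturday is September 6 and the fourth is September 27.
1 March 2026 is a Sunday, so the first Monday is March 2.
At the standard offset (UTC+12:00), 06:00 UTC + 12h = 18:00 Oride Station standard time.
Daylight saving runs 27 September 2025 – 2 March 2026; the standard-time date in Oride Station, 12 April 2026, is outside that window, so Oride Station is on standard time at UTC+12:00.
06:00 UTC + 12h = 18:00 Oride Station.

18:00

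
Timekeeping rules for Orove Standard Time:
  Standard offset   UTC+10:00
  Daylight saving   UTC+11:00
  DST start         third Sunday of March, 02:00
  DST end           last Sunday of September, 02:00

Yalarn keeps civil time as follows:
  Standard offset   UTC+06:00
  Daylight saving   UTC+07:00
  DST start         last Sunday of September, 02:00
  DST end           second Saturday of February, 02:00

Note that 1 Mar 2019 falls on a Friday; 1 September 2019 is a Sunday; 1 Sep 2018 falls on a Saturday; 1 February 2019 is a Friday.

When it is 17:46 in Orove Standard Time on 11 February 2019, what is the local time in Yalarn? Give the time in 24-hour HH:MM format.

13:46

1 March 2019 is a Friday, so the first Sunday is March 3 and the third is March 17.
1 September 2019 is a Sunday, so Sundays fall on 1, 8, 15, 22, 29; the last is September 29.
Daylight saving runs 17 March – 29 September; 11 February 2019 is outside that window, so Orove Standard Time is on standard time at UTC+10:00.
17:46 Orove Standard Time − 10h = 07:46 UTC.
1 September 2018 is a Saturday, so Sundays fall on 2, 9, 16, 23, 30; the last is September 30.
1 February 2019 is a Friday, so the first Saturday is February 2 and the second is February 9.
At the standard offset (UTC+06:00), 07:46 UTC + 6h = 13:46 Yalarn standard time.
The standard-time date in Yalarn, 11 February 2019, does not fall between 30 September 2018 and 9 February 2019, so daylight saving is not in effect and Yalarn is at UTC+06:00.
07:46 UTC + 6h = 13:46 Yalarn.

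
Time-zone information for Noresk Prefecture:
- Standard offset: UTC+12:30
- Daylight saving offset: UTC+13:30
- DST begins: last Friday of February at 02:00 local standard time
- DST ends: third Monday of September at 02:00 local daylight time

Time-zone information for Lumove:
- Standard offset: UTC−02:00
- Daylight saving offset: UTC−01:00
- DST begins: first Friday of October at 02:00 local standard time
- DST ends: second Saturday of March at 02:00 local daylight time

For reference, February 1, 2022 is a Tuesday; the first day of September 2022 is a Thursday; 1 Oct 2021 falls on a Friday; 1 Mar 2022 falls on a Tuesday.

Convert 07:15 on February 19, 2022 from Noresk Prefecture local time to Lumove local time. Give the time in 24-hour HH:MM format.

17:45

1 February 2022 is a Tuesday, so Fridays fall on 4, 11, 18, 25; the last is February 25.
1 September 2022 is a Thursday, so the first Monday is September 5 and the third is September 19.
February 19, 2022 is outside the daylight-saving period (25 February – 19 September), so Noresk Prefecture is on standard time, UTC+12:30.
07:15 Noresk Prefecture − 12h30m = 18:45 UTC (rolling into the previous day, 18 February 2022).
1 October 2021 is a Friday, so the first Friday is October 1.
1 March 2022 is a Tuesday, so the first Saturday is March 5 and the second is March 12.
At the standard offset (UTC−02:00), 18:45 UTC − 2h = 16:45 Lumove standard time.
Daylight saving runs 1 October 2021 – 12 March 2022; the standard-time date in Lumove, February 18, 2022, is inside that window, so Lumove is at UTC−01:00.
18:45 UTC − 1h = 17:45 Lumove.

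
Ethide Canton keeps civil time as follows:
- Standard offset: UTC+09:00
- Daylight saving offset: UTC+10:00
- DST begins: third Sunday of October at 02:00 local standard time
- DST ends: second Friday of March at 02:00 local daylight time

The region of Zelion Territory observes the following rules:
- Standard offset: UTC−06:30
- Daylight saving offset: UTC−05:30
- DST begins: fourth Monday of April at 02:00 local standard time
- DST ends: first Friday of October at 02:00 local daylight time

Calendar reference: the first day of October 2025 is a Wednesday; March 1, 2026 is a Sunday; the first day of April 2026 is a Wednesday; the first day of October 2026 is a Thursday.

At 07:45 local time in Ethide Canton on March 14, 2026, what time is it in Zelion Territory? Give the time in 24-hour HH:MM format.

1 October 2025 is a Wednesday, so the first Sunday is October 5 and the third is October 19.
1 March 2026 is a Sunday, so the first Friday is March 6 and the second is March 13.
Daylight saving runs 19 October 2025 – 13 March 2026; March 14, 2026 is outside that window, so Ethide Canton is on standard time at UTC+09:00.
07:45 Ethide Canton − 9h = 22:45 UTC (rolling into the previous day, 13 March 2026).
1 April 2026 is a Wednesday, so the first Monday is April 6 and the fourth is April 27.
1 October 2026 is a Thursday, so the first Friday is October 2.
At the standard offset (UTC−06:30), 22:45 UTC − 6h30m = 16:15 Zelion Territory standard time.
The standard-time date in Zelion Territory, March 13, 2026, does not fall between 27 April and 2 October, so daylight saving is not in effect and Zelion Territory is at UTC−06:30.
22:45 UTC − 6h30m = 16:15 Zelion Territory.

16:15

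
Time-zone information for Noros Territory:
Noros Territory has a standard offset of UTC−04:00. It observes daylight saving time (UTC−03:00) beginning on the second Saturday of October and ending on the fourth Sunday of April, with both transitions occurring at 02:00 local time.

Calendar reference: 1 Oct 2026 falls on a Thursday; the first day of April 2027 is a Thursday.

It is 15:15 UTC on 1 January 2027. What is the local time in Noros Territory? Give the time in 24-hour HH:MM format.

12:15

1 October 2026 is a Thursday, so the first Saturday is October 3 and the second is October 10.
1 April 2027 is a Thursday, so the first Sunday is April 4 and the fourth is April 25.
At the standard offset (UTC−04:00), 15:15 UTC − 4h = 11:15 Noros Territory standard time.
Daylight saving runs 10 October 2026 – 25 April 2027; the standard-time date in Noros Territory, 1 January 2027, is inside that window, so Noros Territory is at UTC−03:00.
15:15 UTC − 3h = 12:15 local.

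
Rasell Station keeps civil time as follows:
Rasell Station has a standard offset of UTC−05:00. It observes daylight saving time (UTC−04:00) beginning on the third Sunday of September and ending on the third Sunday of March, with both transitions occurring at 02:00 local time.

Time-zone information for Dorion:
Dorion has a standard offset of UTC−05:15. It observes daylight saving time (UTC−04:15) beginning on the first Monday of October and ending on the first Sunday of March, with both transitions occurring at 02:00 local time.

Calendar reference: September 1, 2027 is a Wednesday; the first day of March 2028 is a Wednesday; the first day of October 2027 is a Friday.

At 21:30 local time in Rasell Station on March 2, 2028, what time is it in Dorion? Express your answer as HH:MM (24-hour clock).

1 September 2027 is a Wednesday, so the first Sunday is September 5 and the third is September 19.
1 March 2028 is a Wednesday, so the first Sunday is March 5 and the third is March 19.
March 2, 2028 lies within the daylight-saving period (19 September 2027 – 19 March 2028), so Rasell Station is on daylight time, UTC−04:00.
21:30 Rasell Station + 4h = 01:30 UTC (rolling into the next day, 3 March 2028).
1 October 2027 is a Friday, so the first Monday is October 4.
1 March 2028 is a Wednesday, so the first Sunday is March 5.
At the standard offset (UTC−05:15), 01:30 UTC − 5h15m = 20:15 Dorion standard time (rolling into the previous day, 2 March 2028).
Daylight saving runs 4 October 2027 – 5 March 2028; the standard-time date in Dorion, March 2, 2028, is inside that window, so Dorion is at UTC−04:15.
01:30 UTC − 4h15m = 21:15 Dorion (rolling into the previous day, 2 March 2028).

21:15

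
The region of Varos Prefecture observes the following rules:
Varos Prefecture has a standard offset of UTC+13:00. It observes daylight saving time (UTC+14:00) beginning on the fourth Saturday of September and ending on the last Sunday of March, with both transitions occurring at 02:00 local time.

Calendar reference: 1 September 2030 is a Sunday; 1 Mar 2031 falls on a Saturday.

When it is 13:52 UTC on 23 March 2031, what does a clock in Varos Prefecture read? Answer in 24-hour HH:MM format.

1 September 2030 is a Sunday, so the first Saturday is September 7 and the fourth is September 28.
1 March 2031 is a Saturday, so Sundays fall on 2, 9, 16, 23, 30; the last is March 30.
At the standard offset (UTC+13:00), 13:52 UTC + 13h = 02:52 Varos Prefecture standard time (rolling into the next day, 24 March 2031).
The standard-time date in Varos Prefecture, 24 March 2031, lies within the daylight-saving period (28 September 2030 – 30 March 2031), so Varos Prefecture is on daylight time, UTC+14:00.
13:52 UTC + 14h = 03:52 local (rolling into the next day, 24 March 2031).

03:52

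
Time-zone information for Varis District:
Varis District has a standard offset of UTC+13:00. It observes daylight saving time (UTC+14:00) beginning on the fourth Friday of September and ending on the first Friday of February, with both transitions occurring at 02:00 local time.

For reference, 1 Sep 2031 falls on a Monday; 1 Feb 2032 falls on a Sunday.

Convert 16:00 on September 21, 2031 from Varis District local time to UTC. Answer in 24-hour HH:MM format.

1 September 2031 is a Monday, so the first Friday is September 5 and the fourth is September 26.
1 February 2032 is a Sunday, so the first Friday is February 6.
Daylight saving runs 26 September 2031 – 6 February 2032; September 21, 2031 is outside that window, so Varis District is on standard time at UTC+13:00.
16:00 local − 13h = 03:00 UTC.

03:00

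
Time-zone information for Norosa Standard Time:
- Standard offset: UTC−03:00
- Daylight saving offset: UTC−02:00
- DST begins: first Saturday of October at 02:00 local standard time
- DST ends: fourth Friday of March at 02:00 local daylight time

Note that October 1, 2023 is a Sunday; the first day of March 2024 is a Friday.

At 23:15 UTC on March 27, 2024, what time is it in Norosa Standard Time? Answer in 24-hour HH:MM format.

20:15

1 October 2023 is a Sunday, so the first Saturday is October 7.
1 March 2024 is a Friday, so the first Friday is March 1 and the fourth is March 22.
At the standard offset (UTC−03:00), 23:15 UTC − 3h = 20:15 Norosa Standard Time standard time.
The standard-time date in Norosa Standard Time, March 27, 2024, is outside the daylight-saving period (7 October 2023 – 22 March 2024), so Norosa Standard Time is on standard time, UTC−03:00.
23:15 UTC − 3h = 20:15 local.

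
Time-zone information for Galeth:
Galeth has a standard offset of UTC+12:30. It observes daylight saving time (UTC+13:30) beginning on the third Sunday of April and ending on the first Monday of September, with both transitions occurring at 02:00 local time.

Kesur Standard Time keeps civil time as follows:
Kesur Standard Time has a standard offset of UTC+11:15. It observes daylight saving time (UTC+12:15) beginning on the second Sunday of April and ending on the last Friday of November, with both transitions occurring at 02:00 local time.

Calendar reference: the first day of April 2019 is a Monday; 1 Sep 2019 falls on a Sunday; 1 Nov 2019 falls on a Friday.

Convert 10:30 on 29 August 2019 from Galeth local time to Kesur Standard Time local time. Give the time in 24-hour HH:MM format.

1 April 2019 is a Monday, so the first Sunday is April 7 and the third is April 21.
1 September 2019 is a Sunday, so the first Monday is September 2.
29 August 2019 falls between 21 April and 2 September, so daylight saving is in effect and Galeth is at UTC+13:30.
10:30 Galeth − 13h30m = 21:00 UTC (rolling into the previous day, 28 August 2019).
1 April 2019 is a Monday, so the first Sunday is April 7 and the second is April 14.
1 November 2019 is a Friday, so Fridays fall on 1, 8, 15, 22, 29; the last is November 29.
At the standard offset (UTC+11:15), 21:00 UTC + 11h15m = 08:15 Kesur Standard Time standard time (rolling into the next day, 29 August 2019).
Daylight saving runs 14 April – 29 November; the standard-time date in Kesur Standard Time, 29 August 2019, is inside that window, so Kesur Standard Time is at UTC+12:15.
21:00 UTC + 12h15m = 09:15 Kesur Standard Time (rolling into the next day, 29 August 2019).

09:15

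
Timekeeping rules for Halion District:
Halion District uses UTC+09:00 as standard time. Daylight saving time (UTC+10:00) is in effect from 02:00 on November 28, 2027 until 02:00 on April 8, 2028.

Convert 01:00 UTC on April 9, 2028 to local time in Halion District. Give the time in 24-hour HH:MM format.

At the standard offset (UTC+09:00), 01:00 UTC + 9h = 10:00 Halion District standard time.
Daylight saving runs 28 November 2027 – 8 April 2028; the standard-time date in Halion District, April 9, 2028, is outside that window, so Halion District is on standard time at UTC+09:00.
01:00 UTC + 9h = 10:00 local.

10:00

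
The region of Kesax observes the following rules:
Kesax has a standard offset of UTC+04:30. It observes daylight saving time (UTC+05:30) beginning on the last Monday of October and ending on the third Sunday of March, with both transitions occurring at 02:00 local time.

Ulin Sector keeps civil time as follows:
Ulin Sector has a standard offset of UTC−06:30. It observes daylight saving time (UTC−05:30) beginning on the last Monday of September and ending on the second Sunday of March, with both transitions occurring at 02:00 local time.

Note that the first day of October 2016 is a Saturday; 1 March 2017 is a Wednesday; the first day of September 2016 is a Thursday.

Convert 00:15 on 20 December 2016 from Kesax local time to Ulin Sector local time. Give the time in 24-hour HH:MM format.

13:15

1 October 2016 is a Saturday, so Mondays fall on 3, 10, 17, 24, 31; the last is October 31.
1 March 2017 is a Wednesday, so the first Sunday is March 5 and the third is March 19.
Daylight saving runs 31 October 2016 – 19 March 2017; 20 December 2016 is inside that window, so Kesax is at UTC+05:30.
00:15 Kesax − 5h30m = 18:45 UTC (rolling into the previous day, 19 December 2016).
1 September 2016 is a Thursday, so Mondays fall on 5, 12, 19, 26; the last is September 26.
1 March 2017 is a Wednesday, so the first Sunday is March 5 and the second is March 12.
At the standard offset (UTC−06:30), 18:45 UTC − 6h30m = 12:15 Ulin Sector standard time.
The standard-time date in Ulin Sector, 19 December 2016, falls between 26 September 2016 and 12 March 2017, so daylight saving is in effect and Ulin Sector is at UTC−05:30.
18:45 UTC − 5h30m = 13:15 Ulin Sector.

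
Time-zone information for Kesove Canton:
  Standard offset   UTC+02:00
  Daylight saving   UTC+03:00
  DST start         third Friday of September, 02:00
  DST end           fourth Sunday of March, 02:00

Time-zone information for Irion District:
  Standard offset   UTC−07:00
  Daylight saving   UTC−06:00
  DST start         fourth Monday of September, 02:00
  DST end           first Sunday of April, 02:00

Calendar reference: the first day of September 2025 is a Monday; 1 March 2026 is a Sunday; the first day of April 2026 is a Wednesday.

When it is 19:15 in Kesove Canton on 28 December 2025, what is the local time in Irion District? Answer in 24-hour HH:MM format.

1 September 2025 is a Monday, so the first Friday is September 5 and the third is September 19.
1 March 2026 is a Sunday, so the first Sunday is March 1 and the fourth is March 22.
Daylight saving runs 19 September 2025 – 22 March 2026; 28 December 2025 is inside that window, so Kesove Canton is at UTC+03:00.
19:15 Kesove Canton − 3h = 16:15 UTC.
1 September 2025 is a Monday, so the first Monday is September 1 and the fourth is September 22.
1 April 2026 is a Wednesday, so the first Sunday is April 5.
At the standard offset (UTC−07:00), 16:15 UTC − 7h = 09:15 Irion District standard time.
The standard-time date in Irion District, 28 December 2025, lies within the daylight-saving period (22 September 2025 – 5 April 2026), so Irion District is on daylight time, UTC−06:00.
16:15 UTC − 6h = 10:15 Irion District.

10:15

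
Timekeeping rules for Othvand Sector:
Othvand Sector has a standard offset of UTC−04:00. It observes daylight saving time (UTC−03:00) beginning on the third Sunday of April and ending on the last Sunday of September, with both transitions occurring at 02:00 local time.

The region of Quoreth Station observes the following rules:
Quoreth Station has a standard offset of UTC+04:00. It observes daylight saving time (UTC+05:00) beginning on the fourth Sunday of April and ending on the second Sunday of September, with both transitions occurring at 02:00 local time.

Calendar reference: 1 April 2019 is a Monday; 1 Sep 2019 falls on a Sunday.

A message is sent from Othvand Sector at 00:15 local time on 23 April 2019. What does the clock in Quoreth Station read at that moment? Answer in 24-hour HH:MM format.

07:15

1 April 2019 is a Monday, so the first Sunday is April 7 and the third is April 21.
1 September 2019 is a Sunday, so Sundays fall on 1, 8, 15, 22, 29; the last is September 29.
23 April 2019 falls between 21 April and 29 September, so daylight saving is in effect and Othvand Sector is at UTC−03:00.
00:15 Othvand Sector + 3h = 03:15 UTC.
1 April 2019 is a Monday, so the first Sunday is April 7 and the fourth is April 28.
1 September 2019 is a Sunday, so the first Sunday is September 1 and the second is September 8.
At the standard offset (UTC+04:00), 03:15 UTC + 4h = 07:15 Quoreth Station standard time.
Daylight saving runs 28 April – 8 September; the standard-time date in Quoreth Station, 23 April 2019, is outside that window, so Quoreth Station is on standard time at UTC+04:00.
03:15 UTC + 4h = 07:15 Quoreth Station.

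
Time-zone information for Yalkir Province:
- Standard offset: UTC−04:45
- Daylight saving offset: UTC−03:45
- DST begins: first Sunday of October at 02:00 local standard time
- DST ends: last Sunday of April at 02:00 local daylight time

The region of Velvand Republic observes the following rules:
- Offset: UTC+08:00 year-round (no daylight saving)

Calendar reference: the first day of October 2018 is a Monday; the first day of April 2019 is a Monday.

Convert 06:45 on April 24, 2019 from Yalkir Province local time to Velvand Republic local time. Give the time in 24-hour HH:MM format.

1 October 2018 is a Monday, so the first Sunday is October 7.
1 April 2019 is a Monday, so Sundays fall on 7, 14, 21, 28; the last is April 28.
Daylight saving runs 7 October 2018 – 28 April 2019; April 24, 2019 is inside that window, so Yalkir Province is at UTC−03:45.
06:45 Yalkir Province + 3h45m = 10:30 UTC.
Velvand Republic has no daylight saving, so its offset is UTC+08:00 year-round.
10:30 UTC + 8h = 18:30 Velvand Republic.

18:30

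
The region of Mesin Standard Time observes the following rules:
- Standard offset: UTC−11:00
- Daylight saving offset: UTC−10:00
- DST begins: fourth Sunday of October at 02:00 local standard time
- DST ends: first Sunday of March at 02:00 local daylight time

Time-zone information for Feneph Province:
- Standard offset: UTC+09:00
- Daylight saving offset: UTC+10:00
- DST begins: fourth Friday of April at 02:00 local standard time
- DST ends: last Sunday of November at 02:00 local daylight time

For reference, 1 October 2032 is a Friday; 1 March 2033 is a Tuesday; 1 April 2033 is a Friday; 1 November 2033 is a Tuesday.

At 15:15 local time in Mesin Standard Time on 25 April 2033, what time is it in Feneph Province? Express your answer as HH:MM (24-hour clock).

12:15

1 October 2032 is a Friday, so the first Sunday is October 3 and the fourth is October 24.
1 March 2033 is a Tuesday, so the first Sunday is March 6.
Daylight saving runs 24 October 2032 – 6 March 2033; 25 April 2033 is outside that window, so Mesin Standard Time is on standard time at UTC−11:00.
15:15 Mesin Standard Time + 11h = 02:15 UTC (rolling into the next day, 26 April 2033).
1 April 2033 is a Friday, so the first Friday is April 1 and the fourth is April 22.
1 November 2033 is a Tuesday, so Sundays fall on 6, 13, 20, 27; the last is November 27.
At the standard offset (UTC+09:00), 02:15 UTC + 9h = 11:15 Feneph Province standard time.
The standard-time date in Feneph Province, 26 April 2033, lies within the daylight-saving period (22 April – 27 November), so Feneph Province is on daylight time, UTC+10:00.
02:15 UTC + 10h = 12:15 Feneph Province.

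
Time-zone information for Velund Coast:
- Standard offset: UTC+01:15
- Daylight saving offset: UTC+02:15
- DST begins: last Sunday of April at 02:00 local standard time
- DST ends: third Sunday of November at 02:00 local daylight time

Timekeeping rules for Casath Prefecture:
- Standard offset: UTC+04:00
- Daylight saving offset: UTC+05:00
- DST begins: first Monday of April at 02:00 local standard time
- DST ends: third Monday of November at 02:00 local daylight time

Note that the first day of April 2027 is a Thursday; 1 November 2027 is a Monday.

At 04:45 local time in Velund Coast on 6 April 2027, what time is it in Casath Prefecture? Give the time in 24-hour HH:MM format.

1 April 2027 is a Thursday, so Sundays fall on 4, 11, 18, 25; the last is April 25.
1 November 2027 is a Monday, so the first Sunday is November 7 and the third is November 21.
Daylight saving runs 25 April – 21 November; 6 April 2027 is outside that window, so Velund Coast is on standard time at UTC+01:15.
04:45 Velund Coast − 1h15m = 03:30 UTC.
1 April 2027 is a Thursday, so the first Monday is April 5.
1 November 2027 is a Monday, so the first Monday is November 1 and the third is November 15.
At the standard offset (UTC+04:00), 03:30 UTC + 4h = 07:30 Casath Prefecture standard time.
The standard-time date in Casath Prefecture, 6 April 2027, lies within the daylight-saving period (5 April – 15 November), so Casath Prefecture is on daylight time, UTC+05:00.
03:30 UTC + 5h = 08:30 Casath Prefecture.

08:30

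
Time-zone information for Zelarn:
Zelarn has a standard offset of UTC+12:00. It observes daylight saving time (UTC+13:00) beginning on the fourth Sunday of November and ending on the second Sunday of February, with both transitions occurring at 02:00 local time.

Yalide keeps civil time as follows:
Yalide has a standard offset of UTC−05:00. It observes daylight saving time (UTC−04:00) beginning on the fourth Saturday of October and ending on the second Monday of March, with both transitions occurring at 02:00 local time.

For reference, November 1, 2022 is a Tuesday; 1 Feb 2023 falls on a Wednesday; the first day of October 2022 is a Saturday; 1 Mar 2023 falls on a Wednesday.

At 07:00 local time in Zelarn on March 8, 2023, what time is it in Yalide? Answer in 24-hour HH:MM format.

1 November 2022 is a Tuesday, so the first Sunday is November 6 and the fourth is November 27.
1 February 2023 is a Wednesday, so the first Sunday is February 5 and the second is February 12.
Daylight saving runs 27 November 2022 – 12 February 2023; March 8, 2023 is outside that window, so Zelarn is on standard time at UTC+12:00.
07:00 Zelarn − 12h = 19:00 UTC (rolling into the previous day, 7 March 2023).
1 October 2022 is a Saturday, so the first Saturday is October 1 and the fourth is October 22.
1 March 2023 is a Wednesday, so the first Monday is March 6 and the second is March 13.
At the standard offset (UTC−05:00), 19:00 UTC − 5h = 14:00 Yalide standard time.
The standard-time date in Yalide, March 7, 2023, falls between 22 October 2022 and 13 March 2023, so daylight saving is in effect and Yalide is at UTC−04:00.
19:00 UTC − 4h = 15:00 Yalide.

15:00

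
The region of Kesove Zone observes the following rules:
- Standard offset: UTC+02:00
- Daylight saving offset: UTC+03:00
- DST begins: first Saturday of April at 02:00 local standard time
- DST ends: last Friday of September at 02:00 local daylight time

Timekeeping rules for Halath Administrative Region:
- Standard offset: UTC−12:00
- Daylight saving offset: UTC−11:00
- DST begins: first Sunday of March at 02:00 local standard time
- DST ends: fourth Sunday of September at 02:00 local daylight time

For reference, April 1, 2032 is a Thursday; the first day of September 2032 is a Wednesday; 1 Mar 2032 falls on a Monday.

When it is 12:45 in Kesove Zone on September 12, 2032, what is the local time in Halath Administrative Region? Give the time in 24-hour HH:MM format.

22:45

1 April 2032 is a Thursday, so the first Saturday is April 3.
1 September 2032 is a Wednesday, so Fridays fall on 3, 10, 17, 24; the last is September 24.
September 12, 2032 lies within the daylight-saving period (3 April – 24 September), so Kesove Zone is on daylight time, UTC+03:00.
12:45 Kesove Zone − 3h = 09:45 UTC.
1 March 2032 is a Monday, so the first Sunday is March 7.
1 September 2032 is a Wednesday, so the first Sunday is September 5 and the fourth is September 26.
At the standard offset (UTC−12:00), 09:45 UTC − 12h = 21:45 Halath Administrative Region standard time (rolling into the previous day, 11 September 2032).
The standard-time date in Halath Administrative Region, September 11, 2032, lies within the daylight-saving period (7 March – 26 September), so Halath Administrative Region is on daylight time, UTC−11:00.
09:45 UTC − 11h = 22:45 Halath Administrative Region (rolling into the previous day, 11 September 2032).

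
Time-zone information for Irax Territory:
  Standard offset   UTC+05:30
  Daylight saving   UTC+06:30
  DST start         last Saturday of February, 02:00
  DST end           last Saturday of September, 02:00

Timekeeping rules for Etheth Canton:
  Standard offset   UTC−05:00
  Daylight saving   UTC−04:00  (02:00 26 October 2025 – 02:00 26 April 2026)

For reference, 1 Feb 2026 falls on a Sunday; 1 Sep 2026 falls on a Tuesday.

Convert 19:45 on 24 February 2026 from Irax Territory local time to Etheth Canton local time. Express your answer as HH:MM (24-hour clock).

10:15

1 February 2026 is a Sunday, so Saturdays fall on 7, 14, 21, 28; the last is February 28.
1 September 2026 is a Tuesday, so Saturdays fall on 5, 12, 19, 26; the last is September 26.
24 February 2026 does not fall between 28 February and 26 September, so daylight saving is not in effect and Irax Territory is at UTC+05:30.
19:45 Irax Territory − 5h30m = 14:15 UTC.
At the standard offset (UTC−05:00), 14:15 UTC − 5h = 09:15 Etheth Canton standard time.
The standard-time date in Etheth Canton, 24 February 2026, lies within the daylight-saving period (26 October 2025 – 26 April 2026), so Etheth Canton is on daylight time, UTC−04:00.
14:15 UTC − 4h = 10:15 Etheth Canton.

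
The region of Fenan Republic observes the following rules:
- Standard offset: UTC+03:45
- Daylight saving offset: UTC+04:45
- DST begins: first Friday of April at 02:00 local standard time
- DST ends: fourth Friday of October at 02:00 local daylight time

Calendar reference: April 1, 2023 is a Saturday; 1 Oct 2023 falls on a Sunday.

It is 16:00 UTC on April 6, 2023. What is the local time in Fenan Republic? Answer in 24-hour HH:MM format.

19:45

1 April 2023 is a Saturday, so the first Friday is April 7.
1 October 2023 is a Sunday, so the first Friday is October 6 and the fourth is October 27.
At the standard offset (UTC+03:45), 16:00 UTC + 3h45m = 19:45 Fenan Republic standard time.
Daylight saving runs 7 April – 27 October; the standard-time date in Fenan Republic, April 6, 2023, is outside that window, so Fenan Republic is on standard time at UTC+03:45.
16:00 UTC + 3h45m = 19:45 local.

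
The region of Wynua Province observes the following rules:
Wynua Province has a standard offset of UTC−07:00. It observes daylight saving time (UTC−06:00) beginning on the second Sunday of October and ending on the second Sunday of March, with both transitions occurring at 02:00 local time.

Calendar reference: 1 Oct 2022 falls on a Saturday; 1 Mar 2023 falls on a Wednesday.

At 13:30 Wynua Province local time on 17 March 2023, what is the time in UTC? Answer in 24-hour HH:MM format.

1 October 2022 is a Saturday, so the first Sunday is October 2 and the second is October 9.
1 March 2023 is a Wednesday, so the first Sunday is March 5 and the second is March 12.
17 March 2023 does not fall between 9 October 2022 and 12 March 2023, so daylight saving is not in effect and Wynua Province is at UTC−07:00.
13:30 local + 7h = 20:30 UTC.

20:30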